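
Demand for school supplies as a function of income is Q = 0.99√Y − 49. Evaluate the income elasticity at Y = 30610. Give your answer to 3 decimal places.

At Y = 30610: Q = 124.208.
dQ/dY = 0.99/(2√Y) = 0.00282926 at this income.
η = (dQ/dY)·(Y/Q) = 0.00282926 × (30610/124.208) = 0.697.

0.697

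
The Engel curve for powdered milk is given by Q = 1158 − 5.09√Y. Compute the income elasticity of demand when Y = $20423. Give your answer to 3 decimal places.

-0.845

At Y = 20423: Q = 430.593.
dQ/dY = -5.09/(2√Y) = -0.0178085 at this income.
η = (dQ/dY)·(Y/Q) = -0.0178085 × (20423/430.593) = -0.845.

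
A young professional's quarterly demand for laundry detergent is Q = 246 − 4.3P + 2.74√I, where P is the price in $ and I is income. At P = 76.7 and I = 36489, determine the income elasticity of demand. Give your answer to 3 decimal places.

0.595

At P = 76.7, I = 36489: Q = 439.587.
Holding P constant, ∂Q/∂I = 2.74/(2√I) = 0.00717199.
η_I = (∂Q/∂I)·(I/Q) = 0.00717199 × (36489/439.587) = 0.595.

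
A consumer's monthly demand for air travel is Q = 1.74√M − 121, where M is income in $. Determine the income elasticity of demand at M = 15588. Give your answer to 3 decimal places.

1.129

At M = 15588: Q = 96.242.
dQ/dM = 1.74/(2√M) = 0.00696826 at this income.
η = (dQ/dM)·(M/Q) = 0.00696826 × (15588/96.242) = 1.129.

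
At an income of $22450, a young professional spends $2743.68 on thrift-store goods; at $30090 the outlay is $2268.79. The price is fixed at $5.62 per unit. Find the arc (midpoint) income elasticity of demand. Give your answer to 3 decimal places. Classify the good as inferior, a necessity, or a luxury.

With a constant price, Q₁ = 2743.68/5.62 = 488.199 and Q₂ = 2268.79/5.62 = 403.699 (equivalently, work directly with expenditure since P cancels).
Midpoint %ΔQ = (2268.79 − 2743.68)/2506.23 = -0.18948; midpoint %ΔI = (30090 − 22450)/26270 = 0.29083.
η = -0.18948 / 0.29083 = -0.652.
η < 0 ⇒ inferior good.

-0.652 (inferior good)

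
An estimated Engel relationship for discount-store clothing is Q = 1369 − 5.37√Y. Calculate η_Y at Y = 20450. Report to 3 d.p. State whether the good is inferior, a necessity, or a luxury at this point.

At Y = 20450: Q = 601.071.
dQ/dY = -5.37/(2√Y) = -0.0187758 at this income.
η = (dQ/dY)·(Y/Q) = -0.0187758 × (20450/601.071) = -0.639.
Since η < 0, the good is an inferior good.

-0.639 (inferior good)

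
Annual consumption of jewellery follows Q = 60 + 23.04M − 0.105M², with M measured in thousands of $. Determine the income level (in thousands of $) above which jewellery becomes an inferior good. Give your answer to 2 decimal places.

dQ/dM = 23.04 − 0.21M.
The good is inferior where dQ/dM < 0. Setting dQ/dM = 0 gives M = 23.04 / 0.21 = 109.71.

109.71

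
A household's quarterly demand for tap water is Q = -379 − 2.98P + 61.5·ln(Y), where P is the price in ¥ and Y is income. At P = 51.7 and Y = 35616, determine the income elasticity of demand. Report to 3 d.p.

At P = 51.7, Y = 35616: Q = 111.488.
Holding P constant, ∂Q/∂Y = 61.5/Y = 0.00172675.
η_Y = (∂Q/∂Y)·(Y/Q) = 0.00172675 × (35616/111.488) = 0.552.

0.552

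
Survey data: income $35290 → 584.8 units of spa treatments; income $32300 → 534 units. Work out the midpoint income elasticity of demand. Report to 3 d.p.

ΔQ = 534 − 584.8 = -50.8; midpoint Q̄ = (584.8 + 534)/2 = 559.4.
ΔI = 32300 − 35290 = -2990; midpoint Ī = (35290 + 32300)/2 = 33795.
η = (ΔQ/Q̄) ÷ (ΔI/Ī) = (-50.8/559.4) ÷ (-2990/33795) = 1.026.

1.026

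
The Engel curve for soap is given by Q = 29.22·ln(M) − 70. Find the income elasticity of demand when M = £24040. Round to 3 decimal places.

0.130

At M = 24040: Q = 224.756.
dQ/dM = 29.22/M = 0.00121547 at this income.
η = (dQ/dM)·(M/Q) = 0.00121547 × (24040/224.756) = 0.130.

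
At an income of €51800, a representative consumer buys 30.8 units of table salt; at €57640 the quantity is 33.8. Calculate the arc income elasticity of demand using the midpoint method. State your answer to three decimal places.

0.870

ΔQ = 33.8 − 30.8 = 3; midpoint Q̄ = (30.8 + 33.8)/2 = 32.3.
ΔI = 57640 − 51800 = 5840; midpoint Ī = (51800 + 57640)/2 = 54720.
η = (ΔQ/Q̄) ÷ (ΔI/Ī) = (3/32.3) ÷ (5840/54720) = 0.870.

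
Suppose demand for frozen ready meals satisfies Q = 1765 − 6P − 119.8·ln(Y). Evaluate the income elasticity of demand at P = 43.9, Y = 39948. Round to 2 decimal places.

-0.52

At P = 43.9, Y = 39948: Q = 232.279.
Holding P constant, ∂Q/∂Y = -119.8/Y = -0.0029989.
η_Y = (∂Q/∂Y)·(Y/Q) = -0.0029989 × (39948/232.279) = -0.52.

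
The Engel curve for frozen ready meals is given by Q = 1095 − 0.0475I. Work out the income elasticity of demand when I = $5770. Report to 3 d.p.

-0.334

At I = 5770: Q = 820.925.
dQ/dI = −0.0475.
η = (dQ/dI)·(I/Q) = -0.0475 × (5770/820.925) = -0.334.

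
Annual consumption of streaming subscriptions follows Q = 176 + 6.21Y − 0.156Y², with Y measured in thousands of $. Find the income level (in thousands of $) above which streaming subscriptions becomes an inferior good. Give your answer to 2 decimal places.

dQ/dY = 6.21 − 0.312Y.
The good is inferior where dQ/dY < 0. Setting dQ/dY = 0 gives Y = 6.21 / 0.312 = 19.90.

19.90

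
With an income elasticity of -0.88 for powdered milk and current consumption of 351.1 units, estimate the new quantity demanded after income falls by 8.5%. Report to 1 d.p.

377.4

%ΔQ ≈ η × %ΔI = -0.88 × (-8.5%) = 7.48%.
New Q ≈ 351.1 × (1 + 0.0748) = 377.4.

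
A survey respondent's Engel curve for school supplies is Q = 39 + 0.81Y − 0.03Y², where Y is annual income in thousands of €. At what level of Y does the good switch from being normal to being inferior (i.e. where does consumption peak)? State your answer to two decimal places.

13.50

dQ/dY = 0.81 − 0.06Y.
The good is inferior where dQ/dY < 0. Setting dQ/dY = 0 gives Y = 0.81 / 0.06 = 13.50.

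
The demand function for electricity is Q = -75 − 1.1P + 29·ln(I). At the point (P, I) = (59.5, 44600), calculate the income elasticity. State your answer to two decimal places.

At P = 59.5, I = 44600: Q = 170.009.
Holding P constant, ∂Q/∂I = 29/I = 0.000650224.
η_I = (∂Q/∂I)·(I/Q) = 0.000650224 × (44600/170.009) = 0.17.

0.17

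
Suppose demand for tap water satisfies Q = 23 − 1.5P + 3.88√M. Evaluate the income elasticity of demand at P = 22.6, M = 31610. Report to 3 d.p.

0.508

At P = 22.6, M = 31610: Q = 678.933.
Holding P constant, ∂Q/∂M = 3.88/(2√M) = 0.0109116.
η_M = (∂Q/∂M)·(M/Q) = 0.0109116 × (31610/678.933) = 0.508.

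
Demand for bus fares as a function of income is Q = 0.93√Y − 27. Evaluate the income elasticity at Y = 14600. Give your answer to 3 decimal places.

0.658

At Y = 14600: Q = 85.372.
dQ/dY = 0.93/(2√Y) = 0.00384837 at this income.
η = (dQ/dY)·(Y/Q) = 0.00384837 × (14600/85.372) = 0.658.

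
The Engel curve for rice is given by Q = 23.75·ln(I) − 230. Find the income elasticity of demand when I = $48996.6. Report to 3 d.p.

0.897

At I = 48996.6: Q = 26.488.
dQ/dI = 23.75/I = 0.000484728 at this income.
η = (dQ/dI)·(I/Q) = 0.000484728 × (48996.6/26.488) = 0.897.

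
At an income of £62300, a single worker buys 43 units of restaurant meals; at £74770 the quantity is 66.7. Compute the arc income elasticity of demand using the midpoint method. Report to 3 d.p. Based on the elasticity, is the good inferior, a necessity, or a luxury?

2.375 (luxury)

ΔQ = 66.7 − 43 = 23.7; midpoint Q̄ = (43 + 66.7)/2 = 54.85.
ΔI = 74770 − 62300 = 12470; midpoint Ī = (62300 + 74770)/2 = 68535.
η = (ΔQ/Q̄) ÷ (ΔI/Ī) = (23.7/54.85) ÷ (12470/68535) = 2.375.
η > 1 ⇒ luxury.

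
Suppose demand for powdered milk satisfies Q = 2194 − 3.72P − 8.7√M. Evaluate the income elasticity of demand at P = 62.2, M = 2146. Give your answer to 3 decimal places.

-0.129

At P = 62.2, M = 2146: Q = 1559.589.
Holding P constant, ∂Q/∂M = -8.7/(2√M) = -0.0939019.
η_M = (∂Q/∂M)·(M/Q) = -0.0939019 × (2146/1559.589) = -0.129.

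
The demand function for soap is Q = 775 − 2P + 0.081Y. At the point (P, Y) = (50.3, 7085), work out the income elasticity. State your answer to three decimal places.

0.460

At P = 50.3, Y = 7085: Q = 1248.285.
Holding P constant, ∂Q/∂Y = 0.081.
η_Y = (∂Q/∂Y)·(Y/Q) = 0.081 × (7085/1248.285) = 0.460.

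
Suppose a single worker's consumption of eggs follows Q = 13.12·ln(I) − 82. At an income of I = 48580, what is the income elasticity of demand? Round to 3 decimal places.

At I = 48580: Q = 59.577.
dQ/dI = 13.12/I = 0.00027007 at this income.
η = (dQ/dI)·(I/Q) = 0.00027007 × (48580/59.577) = 0.220.

0.220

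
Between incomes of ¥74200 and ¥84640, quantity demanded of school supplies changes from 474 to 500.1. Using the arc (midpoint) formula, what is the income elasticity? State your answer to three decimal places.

0.408

ΔQ = 500.1 − 474 = 26.1; midpoint Q̄ = (474 + 500.1)/2 = 487.05.
ΔI = 84640 − 74200 = 10440; midpoint Ī = (74200 + 84640)/2 = 79420.
η = (ΔQ/Q̄) ÷ (ΔI/Ī) = (26.1/487.05) ÷ (10440/79420) = 0.408.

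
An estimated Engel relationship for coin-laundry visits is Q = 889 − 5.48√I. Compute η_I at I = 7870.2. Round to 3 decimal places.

-0.603

At I = 7870.2: Q = 402.846.
dQ/dI = -5.48/(2√I) = -0.0308857 at this income.
η = (dQ/dI)·(I/Q) = -0.0308857 × (7870.2/402.846) = -0.603.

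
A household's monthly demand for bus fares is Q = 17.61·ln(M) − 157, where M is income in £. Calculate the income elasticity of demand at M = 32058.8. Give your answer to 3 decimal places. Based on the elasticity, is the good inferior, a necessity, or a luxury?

0.685 (necessity)

At M = 32058.8: Q = 25.710.
dQ/dM = 17.61/M = 0.000549303 at this income.
η = (dQ/dM)·(M/Q) = 0.000549303 × (32058.8/25.710) = 0.685.
Since 0 < η < 1, the good is a necessity.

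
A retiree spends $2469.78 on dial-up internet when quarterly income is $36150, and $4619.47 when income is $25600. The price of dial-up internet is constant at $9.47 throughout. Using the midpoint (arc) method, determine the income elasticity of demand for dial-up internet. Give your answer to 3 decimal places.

-1.775

With a constant price, Q₁ = 2469.78/9.47 = 260.800 and Q₂ = 4619.47/9.47 = 487.800 (equivalently, work directly with expenditure since P cancels).
Midpoint %ΔQ = (4619.47 − 2469.78)/3544.63 = 0.60646; midpoint %ΔI = (25600 − 36150)/30875 = -0.34170.
η = 0.60646 / -0.34170 = -1.775.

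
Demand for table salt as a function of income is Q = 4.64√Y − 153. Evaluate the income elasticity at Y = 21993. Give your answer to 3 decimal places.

At Y = 21993: Q = 535.114.
dQ/dY = 4.64/(2√Y) = 0.0156439 at this income.
η = (dQ/dY)·(Y/Q) = 0.0156439 × (21993/535.114) = 0.643.

0.643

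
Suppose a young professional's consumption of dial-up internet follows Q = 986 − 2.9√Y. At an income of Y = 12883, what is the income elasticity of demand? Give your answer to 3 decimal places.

-0.251

At Y = 12883: Q = 656.840.
dQ/dY = -2.9/(2√Y) = -0.012775 at this income.
η = (dQ/dY)·(Y/Q) = -0.012775 × (12883/656.840) = -0.251.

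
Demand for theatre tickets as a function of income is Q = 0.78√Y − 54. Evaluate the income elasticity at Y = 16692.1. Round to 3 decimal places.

At Y = 16692.1: Q = 46.774.
dQ/dY = 0.78/(2√Y) = 0.00301862 at this income.
η = (dQ/dY)·(Y/Q) = 0.00301862 × (16692.1/46.774) = 1.077.

1.077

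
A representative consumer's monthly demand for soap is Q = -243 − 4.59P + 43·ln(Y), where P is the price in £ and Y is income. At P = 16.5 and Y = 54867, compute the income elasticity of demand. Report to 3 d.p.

0.286

At P = 16.5, Y = 54867: Q = 150.510.
Holding P constant, ∂Q/∂Y = 43/Y = 0.000783713.
η_Y = (∂Q/∂Y)·(Y/Q) = 0.000783713 × (54867/150.510) = 0.286.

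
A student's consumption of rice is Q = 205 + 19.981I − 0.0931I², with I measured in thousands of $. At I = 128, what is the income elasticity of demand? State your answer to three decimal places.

At I = 128: Q = 1237.2176.
dQ/dI = 19.981 − 0.1862I = -3.85260.
η = (dQ/dI)·(I/Q) = -3.85260 × (128/1237.2176) = -0.399.

-0.399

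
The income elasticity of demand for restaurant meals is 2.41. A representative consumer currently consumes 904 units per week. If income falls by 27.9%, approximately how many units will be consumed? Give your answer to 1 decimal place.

%ΔQ ≈ η × %ΔI = 2.41 × (-27.9%) = -67.239%.
New Q ≈ 904 × (1 − 0.67239) = 296.2.

296.2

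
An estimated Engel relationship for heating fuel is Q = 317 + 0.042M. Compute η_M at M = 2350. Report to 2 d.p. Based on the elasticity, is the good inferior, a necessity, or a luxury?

0.24 (necessity)

At M = 2350: Q = 415.700.
dQ/dM = 0.042.
η = (dQ/dM)·(M/Q) = 0.042 × (2350/415.700) = 0.24.
Since 0 < η < 1, the good is a necessity.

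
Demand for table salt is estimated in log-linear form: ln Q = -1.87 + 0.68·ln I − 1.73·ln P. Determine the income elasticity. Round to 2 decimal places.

In a log-linear demand, the coefficient on ln I is the income elasticity.
So η = 0.68.

0.68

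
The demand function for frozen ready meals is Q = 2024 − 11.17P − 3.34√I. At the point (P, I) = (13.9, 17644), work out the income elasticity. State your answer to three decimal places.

-0.156

At P = 13.9, I = 17644: Q = 1425.082.
Holding P constant, ∂Q/∂I = -3.34/(2√I) = -0.0125724.
η_I = (∂Q/∂I)·(I/Q) = -0.0125724 × (17644/1425.082) = -0.156.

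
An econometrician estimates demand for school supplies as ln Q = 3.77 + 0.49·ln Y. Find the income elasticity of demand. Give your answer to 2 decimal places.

0.49

In a log-linear demand, the coefficient on ln Y is the income elasticity.
So η = 0.49.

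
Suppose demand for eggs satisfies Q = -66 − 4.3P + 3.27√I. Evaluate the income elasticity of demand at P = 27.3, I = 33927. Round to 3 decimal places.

At P = 27.3, I = 33927: Q = 418.921.
Holding P constant, ∂Q/∂I = 3.27/(2√I) = 0.00887657.
η_I = (∂Q/∂I)·(I/Q) = 0.00887657 × (33927/418.921) = 0.719.

0.719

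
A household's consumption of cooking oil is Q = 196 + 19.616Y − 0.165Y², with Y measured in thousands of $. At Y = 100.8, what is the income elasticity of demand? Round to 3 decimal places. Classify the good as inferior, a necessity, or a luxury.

-2.769 (inferior good)

At Y = 100.8: Q = 496.7872.
dQ/dY = 19.616 − 0.33Y = -13.64800.
η = (dQ/dY)·(Y/Q) = -13.64800 × (100.8/496.7872) = -2.769.
η < 0 ⇒ inferior good.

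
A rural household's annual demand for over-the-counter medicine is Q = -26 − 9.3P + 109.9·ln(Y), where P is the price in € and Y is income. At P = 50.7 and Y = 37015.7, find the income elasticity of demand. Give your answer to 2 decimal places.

At P = 50.7, Y = 37015.7: Q = 658.539.
Holding P constant, ∂Q/∂Y = 109.9/Y = 0.00296901.
η_Y = (∂Q/∂Y)·(Y/Q) = 0.00296901 × (37015.7/658.539) = 0.17.

0.17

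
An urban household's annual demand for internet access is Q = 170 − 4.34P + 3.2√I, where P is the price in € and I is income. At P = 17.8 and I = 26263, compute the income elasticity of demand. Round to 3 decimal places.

At P = 17.8, I = 26263: Q = 611.336.
Holding P constant, ∂Q/∂I = 3.2/(2√I) = 0.00987297.
η_I = (∂Q/∂I)·(I/Q) = 0.00987297 × (26263/611.336) = 0.424.

0.424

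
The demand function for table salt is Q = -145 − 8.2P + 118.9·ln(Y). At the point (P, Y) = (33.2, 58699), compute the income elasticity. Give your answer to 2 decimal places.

0.13

At P = 33.2, Y = 58699: Q = 888.303.
Holding P constant, ∂Q/∂Y = 118.9/Y = 0.00202559.
η_Y = (∂Q/∂Y)·(Y/Q) = 0.00202559 × (58699/888.303) = 0.13.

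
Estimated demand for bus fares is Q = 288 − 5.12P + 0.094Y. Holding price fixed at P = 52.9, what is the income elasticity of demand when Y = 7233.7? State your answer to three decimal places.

0.975

At P = 52.9, Y = 7233.7: Q = 697.120.
Holding P constant, ∂Q/∂Y = 0.094.
η_Y = (∂Q/∂Y)·(Y/Q) = 0.094 × (7233.7/697.120) = 0.975.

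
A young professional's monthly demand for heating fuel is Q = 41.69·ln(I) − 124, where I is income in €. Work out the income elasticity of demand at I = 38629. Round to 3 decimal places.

0.132

At I = 38629: Q = 316.320.
dQ/dI = 41.69/I = 0.00107924 at this income.
η = (dQ/dI)·(I/Q) = 0.00107924 × (38629/316.320) = 0.132.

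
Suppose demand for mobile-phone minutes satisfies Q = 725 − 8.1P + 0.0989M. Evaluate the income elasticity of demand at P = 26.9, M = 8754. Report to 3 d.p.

0.631

At P = 26.9, M = 8754: Q = 1372.881.
Holding P constant, ∂Q/∂M = 0.0989.
η_M = (∂Q/∂M)·(M/Q) = 0.0989 × (8754/1372.881) = 0.631.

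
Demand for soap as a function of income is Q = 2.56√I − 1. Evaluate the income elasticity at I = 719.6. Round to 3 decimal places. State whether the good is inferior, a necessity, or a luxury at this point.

At I = 719.6: Q = 67.673.
dQ/dI = 2.56/(2√I) = 0.047716 at this income.
η = (dQ/dI)·(I/Q) = 0.047716 × (719.6/67.673) = 0.507.
Since 0 < η < 1, the good is a necessity.

0.507 (necessity)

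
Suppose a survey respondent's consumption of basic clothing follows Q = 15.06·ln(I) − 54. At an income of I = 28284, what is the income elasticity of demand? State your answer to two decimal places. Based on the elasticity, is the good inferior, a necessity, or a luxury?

At I = 28284: Q = 100.366.
dQ/dI = 15.06/I = 0.000532457 at this income.
η = (dQ/dI)·(I/Q) = 0.000532457 × (28284/100.366) = 0.15.
Since 0 < η < 1, the good is a necessity.

0.15 (necessity)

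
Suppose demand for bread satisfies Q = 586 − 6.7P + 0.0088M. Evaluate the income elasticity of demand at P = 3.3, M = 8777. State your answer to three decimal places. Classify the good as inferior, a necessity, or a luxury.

0.120 (necessity)

At P = 3.3, M = 8777: Q = 641.128.
Holding P constant, ∂Q/∂M = 0.0088.
η_M = (∂Q/∂M)·(M/Q) = 0.0088 × (8777/641.128) = 0.120.
Since 0 < η < 1, this is a necessity.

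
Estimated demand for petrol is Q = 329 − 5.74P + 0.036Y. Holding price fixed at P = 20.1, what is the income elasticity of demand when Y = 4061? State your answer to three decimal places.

At P = 20.1, Y = 4061: Q = 359.822.
Holding P constant, ∂Q/∂Y = 0.036.
η_Y = (∂Q/∂Y)·(Y/Q) = 0.036 × (4061/359.822) = 0.406.

0.406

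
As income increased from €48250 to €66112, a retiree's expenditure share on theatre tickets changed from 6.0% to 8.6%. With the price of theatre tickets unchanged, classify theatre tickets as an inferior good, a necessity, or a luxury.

The budget share rises as income rises, so η > 1.

luxury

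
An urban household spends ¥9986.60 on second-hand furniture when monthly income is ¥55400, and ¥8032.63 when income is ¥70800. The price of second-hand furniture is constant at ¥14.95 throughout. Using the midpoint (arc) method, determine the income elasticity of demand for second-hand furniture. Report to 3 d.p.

With a constant price, Q₁ = 9986.60/14.95 = 668.000 and Q₂ = 8032.63/14.95 = 537.300 (equivalently, work directly with expenditure since P cancels).
Midpoint %ΔQ = (8032.63 − 9986.60)/9009.62 = -0.21688; midpoint %ΔI = (70800 − 55400)/63100 = 0.24406.
η = -0.21688 / 0.24406 = -0.889.

-0.889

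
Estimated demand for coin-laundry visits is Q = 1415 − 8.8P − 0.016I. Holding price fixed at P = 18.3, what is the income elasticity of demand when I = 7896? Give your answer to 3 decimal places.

-0.112

At P = 18.3, I = 7896: Q = 1127.624.
Holding P constant, ∂Q/∂I = −0.016.
η_I = (∂Q/∂I)·(I/Q) = -0.016 × (7896/1127.624) = -0.112.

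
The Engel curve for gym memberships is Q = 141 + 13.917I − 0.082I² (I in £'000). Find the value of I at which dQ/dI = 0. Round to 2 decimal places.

84.86

dQ/dI = 13.917 − 0.164I.
The good is inferior where dQ/dI < 0. Setting dQ/dI = 0 gives I = 13.917 / 0.164 = 84.86.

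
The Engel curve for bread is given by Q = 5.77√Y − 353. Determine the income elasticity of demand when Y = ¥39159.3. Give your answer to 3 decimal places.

At Y = 39159.3: Q = 788.809.
dQ/dY = 5.77/(2√Y) = 0.014579 at this income.
η = (dQ/dY)·(Y/Q) = 0.014579 × (39159.3/788.809) = 0.724.

0.724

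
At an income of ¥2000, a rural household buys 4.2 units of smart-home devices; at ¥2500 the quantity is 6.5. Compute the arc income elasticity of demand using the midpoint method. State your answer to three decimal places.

ΔQ = 6.5 − 4.2 = 2.3; midpoint Q̄ = (4.2 + 6.5)/2 = 5.35.
ΔI = 2500 − 2000 = 500; midpoint Ī = (2000 + 2500)/2 = 2250.
η = (ΔQ/Q̄) ÷ (ΔI/Ī) = (2.3/5.35) ÷ (500/2250) = 1.935.

1.935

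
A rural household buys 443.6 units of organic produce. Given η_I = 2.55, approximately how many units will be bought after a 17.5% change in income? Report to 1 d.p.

%ΔQ ≈ η × %ΔI = 2.55 × 17.5% = 44.625%.
New Q ≈ 443.6 × (1 + 0.44625) = 641.6.

641.6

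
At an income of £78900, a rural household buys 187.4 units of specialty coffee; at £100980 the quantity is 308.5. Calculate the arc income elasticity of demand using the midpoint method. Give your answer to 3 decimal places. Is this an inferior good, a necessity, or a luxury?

ΔQ = 308.5 − 187.4 = 121.1; midpoint Q̄ = (187.4 + 308.5)/2 = 247.95.
ΔI = 100980 − 78900 = 22080; midpoint Ī = (78900 + 100980)/2 = 89940.
η = (ΔQ/Q̄) ÷ (ΔI/Ī) = (121.1/247.95) ÷ (22080/89940) = 1.989.
η > 1 ⇒ luxury.

1.989 (luxury)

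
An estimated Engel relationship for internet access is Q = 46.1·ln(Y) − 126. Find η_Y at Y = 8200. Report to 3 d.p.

At Y = 8200: Q = 289.448.
dQ/dY = 46.1/Y = 0.00562195 at this income.
η = (dQ/dY)·(Y/Q) = 0.00562195 × (8200/289.448) = 0.159.

0.159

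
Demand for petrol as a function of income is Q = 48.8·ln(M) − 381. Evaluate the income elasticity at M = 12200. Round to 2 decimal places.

0.62

At M = 12200: Q = 78.169.
dQ/dM = 48.8/M = 0.004 at this income.
η = (dQ/dM)·(M/Q) = 0.004 × (12200/78.169) = 0.62.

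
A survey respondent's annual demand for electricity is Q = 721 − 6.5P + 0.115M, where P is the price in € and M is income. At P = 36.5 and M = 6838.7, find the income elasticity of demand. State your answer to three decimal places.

At P = 36.5, M = 6838.7: Q = 1270.201.
Holding P constant, ∂Q/∂M = 0.115.
η_M = (∂Q/∂M)·(M/Q) = 0.115 × (6838.7/1270.201) = 0.619.

0.619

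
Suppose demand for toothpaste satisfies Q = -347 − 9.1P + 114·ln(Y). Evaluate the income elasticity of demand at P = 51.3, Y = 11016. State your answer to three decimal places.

0.461

At P = 51.3, Y = 11016: Q = 247.180.
Holding P constant, ∂Q/∂Y = 114/Y = 0.0103486.
η_Y = (∂Q/∂Y)·(Y/Q) = 0.0103486 × (11016/247.180) = 0.461.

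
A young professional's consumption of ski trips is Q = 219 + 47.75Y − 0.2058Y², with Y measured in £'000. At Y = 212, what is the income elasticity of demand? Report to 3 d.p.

At Y = 212: Q = 1092.5248.
dQ/dY = 47.75 − 0.4116Y = -39.50920.
η = (dQ/dY)·(Y/Q) = -39.50920 × (212/1092.5248) = -7.667.

-7.667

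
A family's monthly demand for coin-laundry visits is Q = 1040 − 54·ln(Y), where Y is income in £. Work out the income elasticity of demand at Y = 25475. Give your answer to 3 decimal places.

-0.110

At Y = 25475: Q = 492.146.
dQ/dY = -54/Y = -0.00211973 at this income.
η = (dQ/dY)·(Y/Q) = -0.00211973 × (25475/492.146) = -0.110.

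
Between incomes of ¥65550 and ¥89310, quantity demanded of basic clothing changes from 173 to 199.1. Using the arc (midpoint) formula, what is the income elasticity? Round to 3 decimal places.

ΔQ = 199.1 − 173 = 26.1; midpoint Q̄ = (173 + 199.1)/2 = 186.05.
ΔI = 89310 − 65550 = 23760; midpoint Ī = (65550 + 89310)/2 = 77430.
η = (ΔQ/Q̄) ÷ (ΔI/Ī) = (26.1/186.05) ÷ (23760/77430) = 0.457.

0.457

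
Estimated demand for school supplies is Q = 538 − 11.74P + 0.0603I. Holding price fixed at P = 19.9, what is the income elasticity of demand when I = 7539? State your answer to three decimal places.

0.599

At P = 19.9, I = 7539: Q = 758.976.
Holding P constant, ∂Q/∂I = 0.0603.
η_I = (∂Q/∂I)·(I/Q) = 0.0603 × (7539/758.976) = 0.599.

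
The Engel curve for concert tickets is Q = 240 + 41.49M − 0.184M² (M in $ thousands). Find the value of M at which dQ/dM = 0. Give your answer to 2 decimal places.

dQ/dM = 41.49 − 0.368M.
The good is inferior where dQ/dM < 0. Setting dQ/dM = 0 gives M = 41.49 / 0.368 = 112.74.

112.74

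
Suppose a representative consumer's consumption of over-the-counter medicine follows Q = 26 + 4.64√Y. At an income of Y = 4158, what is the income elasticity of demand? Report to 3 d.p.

0.460

At Y = 4158: Q = 325.199.
dQ/dY = 4.64/(2√Y) = 0.0359787 at this income.
η = (dQ/dY)·(Y/Q) = 0.0359787 × (4158/325.199) = 0.460.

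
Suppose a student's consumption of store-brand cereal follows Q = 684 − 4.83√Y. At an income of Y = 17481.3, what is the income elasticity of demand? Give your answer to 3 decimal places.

-7.034

At Y = 17481.3: Q = 45.393.
dQ/dY = -4.83/(2√Y) = -0.0182654 at this income.
η = (dQ/dY)·(Y/Q) = -0.0182654 × (17481.3/45.393) = -7.034.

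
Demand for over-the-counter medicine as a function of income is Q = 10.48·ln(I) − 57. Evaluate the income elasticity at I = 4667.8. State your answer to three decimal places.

At I = 4667.8: Q = 31.540.
dQ/dI = 10.48/I = 0.00224517 at this income.
η = (dQ/dI)·(I/Q) = 0.00224517 × (4667.8/31.540) = 0.332.

0.332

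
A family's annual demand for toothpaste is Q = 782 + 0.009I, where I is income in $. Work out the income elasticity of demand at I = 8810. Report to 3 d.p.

0.092

At I = 8810: Q = 861.290.
dQ/dI = 0.009.
η = (dQ/dI)·(I/Q) = 0.009 × (8810/861.290) = 0.092.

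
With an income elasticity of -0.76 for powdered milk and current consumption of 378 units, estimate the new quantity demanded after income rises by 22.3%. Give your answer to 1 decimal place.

%ΔQ ≈ η × %ΔI = -0.76 × 22.3% = -16.948%.
New Q ≈ 378 × (1 − 0.16948) = 313.9.

313.9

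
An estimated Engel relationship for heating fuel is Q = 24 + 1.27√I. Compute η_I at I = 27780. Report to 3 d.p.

0.449

At I = 27780: Q = 235.675.
dQ/dI = 1.27/(2√I) = 0.00380985 at this income.
η = (dQ/dI)·(I/Q) = 0.00380985 × (27780/235.675) = 0.449.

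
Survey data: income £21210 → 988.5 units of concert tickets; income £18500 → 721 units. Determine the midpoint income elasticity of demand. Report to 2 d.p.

ΔQ = 721 − 988.5 = -267.5; midpoint Q̄ = (988.5 + 721)/2 = 854.75.
ΔI = 18500 − 21210 = -2710; midpoint Ī = (21210 + 18500)/2 = 19855.
η = (ΔQ/Q̄) ÷ (ΔI/Ī) = (-267.5/854.75) ÷ (-2710/19855) = 2.29.

2.29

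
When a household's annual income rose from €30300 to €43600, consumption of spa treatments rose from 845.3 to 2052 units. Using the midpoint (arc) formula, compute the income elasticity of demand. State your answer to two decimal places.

ΔQ = 2052 − 845.3 = 1206.7; midpoint Q̄ = (845.3 + 2052)/2 = 1448.65.
ΔI = 43600 − 30300 = 13300; midpoint Ī = (30300 + 43600)/2 = 36950.
η = (ΔQ/Q̄) ÷ (ΔI/Ī) = (1206.7/1448.65) ÷ (13300/36950) = 2.31.

2.31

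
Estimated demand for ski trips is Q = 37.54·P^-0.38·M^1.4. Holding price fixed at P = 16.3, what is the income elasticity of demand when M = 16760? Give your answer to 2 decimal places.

1.40

For a multiplicative demand Q = A·P^α·M^β, the income elasticity is β everywhere.
Here β = 1.4, so η = 1.40.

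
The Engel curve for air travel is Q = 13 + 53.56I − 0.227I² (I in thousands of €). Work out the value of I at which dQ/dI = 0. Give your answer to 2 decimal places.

117.97

dQ/dI = 53.56 − 0.454I.
The good is inferior where dQ/dI < 0. Setting dQ/dI = 0 gives I = 53.56 / 0.454 = 117.97.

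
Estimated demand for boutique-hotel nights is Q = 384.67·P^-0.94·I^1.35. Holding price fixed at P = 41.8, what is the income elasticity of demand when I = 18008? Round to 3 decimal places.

For a multiplicative demand Q = A·P^α·I^β, the income elasticity is β everywhere.
Here β = 1.35, so η = 1.350.

1.350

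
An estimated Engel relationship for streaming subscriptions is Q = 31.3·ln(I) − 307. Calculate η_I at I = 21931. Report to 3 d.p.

5.338

At I = 21931: Q = 5.864.
dQ/dI = 31.3/I = 0.0014272 at this income.
η = (dQ/dI)·(I/Q) = 0.0014272 × (21931/5.864) = 5.338.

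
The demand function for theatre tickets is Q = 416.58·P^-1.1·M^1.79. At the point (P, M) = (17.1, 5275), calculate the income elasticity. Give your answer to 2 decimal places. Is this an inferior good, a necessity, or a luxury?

For a multiplicative demand Q = A·P^α·M^β, the income elasticity is β everywhere.
Here β = 1.79, so η = 1.79.
Since η > 1, this is a luxury.

1.79 (luxury)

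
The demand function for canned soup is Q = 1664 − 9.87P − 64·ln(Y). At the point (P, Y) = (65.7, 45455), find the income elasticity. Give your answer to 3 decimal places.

At P = 65.7, Y = 45455: Q = 329.174.
Holding P constant, ∂Q/∂Y = -64/Y = -0.00140799.
η_Y = (∂Q/∂Y)·(Y/Q) = -0.00140799 × (45455/329.174) = -0.194.

-0.194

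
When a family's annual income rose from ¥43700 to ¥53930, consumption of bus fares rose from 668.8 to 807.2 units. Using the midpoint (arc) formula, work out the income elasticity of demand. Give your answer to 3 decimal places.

ΔQ = 807.2 − 668.8 = 138.4; midpoint Q̄ = (668.8 + 807.2)/2 = 738.
ΔI = 53930 − 43700 = 10230; midpoint Ī = (43700 + 53930)/2 = 48815.
η = (ΔQ/Q̄) ÷ (ΔI/Ī) = (138.4/738) ÷ (10230/48815) = 0.895.

0.895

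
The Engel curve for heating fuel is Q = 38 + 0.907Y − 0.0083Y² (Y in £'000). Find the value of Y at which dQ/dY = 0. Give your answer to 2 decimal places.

54.64

dQ/dY = 0.907 − 0.0166Y.
The good is inferior where dQ/dY < 0. Setting dQ/dY = 0 gives Y = 0.907 / 0.0166 = 54.64.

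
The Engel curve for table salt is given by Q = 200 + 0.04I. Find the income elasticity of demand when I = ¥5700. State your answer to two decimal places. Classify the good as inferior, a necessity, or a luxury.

0.53 (necessity)

At I = 5700: Q = 428.000.
dQ/dI = 0.04.
η = (dQ/dI)·(I/Q) = 0.04 × (5700/428.000) = 0.53.
Since 0 < η < 1, the good is a necessity.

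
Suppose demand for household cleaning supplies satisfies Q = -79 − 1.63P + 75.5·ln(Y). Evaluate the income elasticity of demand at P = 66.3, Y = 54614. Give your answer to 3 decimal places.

0.119

At P = 66.3, Y = 54614: Q = 636.488.
Holding P constant, ∂Q/∂Y = 75.5/Y = 0.00138243.
η_Y = (∂Q/∂Y)·(Y/Q) = 0.00138243 × (54614/636.488) = 0.119.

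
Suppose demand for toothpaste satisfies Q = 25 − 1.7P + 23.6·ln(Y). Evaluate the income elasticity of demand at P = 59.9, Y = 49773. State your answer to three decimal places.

0.132

At P = 59.9, Y = 49773: Q = 178.409.
Holding P constant, ∂Q/∂Y = 23.6/Y = 0.000474153.
η_Y = (∂Q/∂Y)·(Y/Q) = 0.000474153 × (49773/178.409) = 0.132.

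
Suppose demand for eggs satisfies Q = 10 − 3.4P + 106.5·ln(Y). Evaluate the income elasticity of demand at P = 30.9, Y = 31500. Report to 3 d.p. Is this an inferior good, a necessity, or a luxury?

At P = 30.9, Y = 31500: Q = 1008.040.
Holding P constant, ∂Q/∂Y = 106.5/Y = 0.00338095.
η_Y = (∂Q/∂Y)·(Y/Q) = 0.00338095 × (31500/1008.040) = 0.106.
Since 0 < η < 1, this is a necessity.

0.106 (necessity)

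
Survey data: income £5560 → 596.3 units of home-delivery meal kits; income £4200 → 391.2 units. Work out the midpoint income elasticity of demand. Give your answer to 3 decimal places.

1.491

ΔQ = 391.2 − 596.3 = -205.1; midpoint Q̄ = (596.3 + 391.2)/2 = 493.75.
ΔI = 4200 − 5560 = -1360; midpoint Ī = (5560 + 4200)/2 = 4880.
η = (ΔQ/Q̄) ÷ (ΔI/Ī) = (-205.1/493.75) ÷ (-1360/4880) = 1.491.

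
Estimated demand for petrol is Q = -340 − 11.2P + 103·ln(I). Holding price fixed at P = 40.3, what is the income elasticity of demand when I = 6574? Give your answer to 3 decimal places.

At P = 40.3, I = 6574: Q = 114.100.
Holding P constant, ∂Q/∂I = 103/I = 0.0156678.
η_I = (∂Q/∂I)·(I/Q) = 0.0156678 × (6574/114.100) = 0.903.

0.903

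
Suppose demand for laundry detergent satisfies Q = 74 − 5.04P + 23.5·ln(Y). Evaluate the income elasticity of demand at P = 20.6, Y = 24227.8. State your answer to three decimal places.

0.113

At P = 20.6, Y = 24227.8: Q = 207.415.
Holding P constant, ∂Q/∂Y = 23.5/Y = 0.00096996.
η_Y = (∂Q/∂Y)·(Y/Q) = 0.00096996 × (24227.8/207.415) = 0.113.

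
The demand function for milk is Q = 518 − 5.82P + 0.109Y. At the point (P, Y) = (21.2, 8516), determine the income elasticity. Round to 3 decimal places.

At P = 21.2, Y = 8516: Q = 1322.860.
Holding P constant, ∂Q/∂Y = 0.109.
η_Y = (∂Q/∂Y)·(Y/Q) = 0.109 × (8516/1322.860) = 0.702.

0.702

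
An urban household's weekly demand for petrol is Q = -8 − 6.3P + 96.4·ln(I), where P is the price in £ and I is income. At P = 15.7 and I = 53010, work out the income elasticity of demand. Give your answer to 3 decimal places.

0.102

At P = 15.7, I = 53010: Q = 941.752.
Holding P constant, ∂Q/∂I = 96.4/I = 0.00181852.
η_I = (∂Q/∂I)·(I/Q) = 0.00181852 × (53010/941.752) = 0.102.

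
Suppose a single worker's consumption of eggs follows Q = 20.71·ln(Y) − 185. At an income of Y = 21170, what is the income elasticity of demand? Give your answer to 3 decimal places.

0.973

At Y = 21170: Q = 21.279.
dQ/dY = 20.71/Y = 0.000978271 at this income.
η = (dQ/dY)·(Y/Q) = 0.000978271 × (21170/21.279) = 0.973.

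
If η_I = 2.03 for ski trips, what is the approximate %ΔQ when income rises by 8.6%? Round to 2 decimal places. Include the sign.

%ΔQ ≈ η × %ΔI = 2.03 × 8.6% = 17.46%.

17.46%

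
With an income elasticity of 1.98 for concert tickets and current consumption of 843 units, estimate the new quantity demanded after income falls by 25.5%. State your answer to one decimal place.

417.4

%ΔQ ≈ η × %ΔI = 1.98 × (-25.5%) = -50.49%.
New Q ≈ 843 × (1 − 0.5049) = 417.4.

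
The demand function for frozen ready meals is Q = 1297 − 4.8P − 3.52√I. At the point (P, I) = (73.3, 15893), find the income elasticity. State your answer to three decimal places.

At P = 73.3, I = 15893: Q = 501.403.
Holding P constant, ∂Q/∂I = -3.52/(2√I) = -0.0139608.
η_I = (∂Q/∂I)·(I/Q) = -0.0139608 × (15893/501.403) = -0.443.

-0.443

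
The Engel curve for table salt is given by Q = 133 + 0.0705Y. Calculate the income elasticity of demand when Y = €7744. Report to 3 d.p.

At Y = 7744: Q = 678.952.
dQ/dY = 0.0705.
η = (dQ/dY)·(Y/Q) = 0.0705 × (7744/678.952) = 0.804.

0.804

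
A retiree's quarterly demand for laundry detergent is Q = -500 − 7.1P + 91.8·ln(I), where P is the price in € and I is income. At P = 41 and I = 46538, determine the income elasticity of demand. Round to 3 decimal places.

0.469

At P = 41, I = 46538: Q = 195.569.
Holding P constant, ∂Q/∂I = 91.8/I = 0.00197258.
η_I = (∂Q/∂I)·(I/Q) = 0.00197258 × (46538/195.569) = 0.469.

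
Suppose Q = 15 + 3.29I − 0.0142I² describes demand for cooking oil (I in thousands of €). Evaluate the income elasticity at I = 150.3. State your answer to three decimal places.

At I = 150.3: Q = 188.7077.
dQ/dI = 3.29 − 0.0284I = -0.97852.
η = (dQ/dI)·(I/Q) = -0.97852 × (150.3/188.7077) = -0.779.

-0.779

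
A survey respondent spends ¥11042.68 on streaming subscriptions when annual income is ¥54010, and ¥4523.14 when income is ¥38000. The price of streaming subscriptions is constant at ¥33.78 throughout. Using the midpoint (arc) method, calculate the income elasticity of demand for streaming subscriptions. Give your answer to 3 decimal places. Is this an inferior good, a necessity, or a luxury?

With a constant price, Q₁ = 11042.68/33.78 = 326.900 and Q₂ = 4523.14/33.78 = 133.900 (equivalently, work directly with expenditure since P cancels).
Midpoint %ΔQ = (4523.14 − 11042.68)/7782.91 = -0.83767; midpoint %ΔI = (38000 − 54010)/46005 = -0.34801.
η = -0.83767 / -0.34801 = 2.407.
η > 1 ⇒ luxury.

2.407 (luxury)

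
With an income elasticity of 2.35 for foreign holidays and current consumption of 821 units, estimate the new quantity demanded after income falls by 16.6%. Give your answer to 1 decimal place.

%ΔQ ≈ η × %ΔI = 2.35 × (-16.6%) = -39.01%.
New Q ≈ 821 × (1 − 0.3901) = 500.7.

500.7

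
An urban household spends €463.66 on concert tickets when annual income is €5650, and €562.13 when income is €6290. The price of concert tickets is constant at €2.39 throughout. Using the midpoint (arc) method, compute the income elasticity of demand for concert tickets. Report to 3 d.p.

With a constant price, Q₁ = 463.66/2.39 = 194.000 and Q₂ = 562.13/2.39 = 235.201 (equivalently, work directly with expenditure since P cancels).
Midpoint %ΔQ = (562.13 − 463.66)/512.90 = 0.19199; midpoint %ΔI = (6290 − 5650)/5970 = 0.10720.
η = 0.19199 / 0.10720 = 1.791.

1.791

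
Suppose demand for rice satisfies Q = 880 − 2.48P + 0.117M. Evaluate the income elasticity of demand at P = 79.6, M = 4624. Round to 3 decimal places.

0.442

At P = 79.6, M = 4624: Q = 1223.600.
Holding P constant, ∂Q/∂M = 0.117.
η_M = (∂Q/∂M)·(M/Q) = 0.117 × (4624/1223.600) = 0.442.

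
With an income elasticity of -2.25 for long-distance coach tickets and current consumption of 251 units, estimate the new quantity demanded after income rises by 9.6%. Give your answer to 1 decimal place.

196.8

%ΔQ ≈ η × %ΔI = -2.25 × 9.6% = -21.6%.
New Q ≈ 251 × (1 − 0.216) = 196.8.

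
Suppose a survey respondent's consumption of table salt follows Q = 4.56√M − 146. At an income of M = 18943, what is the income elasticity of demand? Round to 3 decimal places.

At M = 18943: Q = 481.609.
dQ/dM = 4.56/(2√M) = 0.0165657 at this income.
η = (dQ/dM)·(M/Q) = 0.0165657 × (18943/481.609) = 0.652.

0.652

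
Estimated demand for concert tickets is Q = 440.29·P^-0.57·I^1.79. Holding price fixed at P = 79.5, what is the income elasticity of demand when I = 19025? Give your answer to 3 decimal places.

For a multiplicative demand Q = A·P^α·I^β, the income elasticity is β everywhere.
Here β = 1.79, so η = 1.790.

1.790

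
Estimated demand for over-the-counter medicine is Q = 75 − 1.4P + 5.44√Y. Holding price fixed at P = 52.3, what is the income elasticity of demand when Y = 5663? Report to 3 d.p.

0.498

At P = 52.3, Y = 5663: Q = 411.156.
Holding P constant, ∂Q/∂Y = 5.44/(2√Y) = 0.0361448.
η_Y = (∂Q/∂Y)·(Y/Q) = 0.0361448 × (5663/411.156) = 0.498.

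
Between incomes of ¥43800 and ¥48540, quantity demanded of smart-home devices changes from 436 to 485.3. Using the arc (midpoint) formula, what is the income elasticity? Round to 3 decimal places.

1.042

ΔQ = 485.3 − 436 = 49.3; midpoint Q̄ = (436 + 485.3)/2 = 460.65.
ΔI = 48540 − 43800 = 4740; midpoint Ī = (43800 + 48540)/2 = 46170.
η = (ΔQ/Q̄) ÷ (ΔI/Ī) = (49.3/460.65) ÷ (4740/46170) = 1.042.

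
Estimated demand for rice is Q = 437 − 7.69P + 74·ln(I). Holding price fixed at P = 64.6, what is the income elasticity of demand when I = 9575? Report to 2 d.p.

At P = 64.6, I = 9575: Q = 618.577.
Holding P constant, ∂Q/∂I = 74/I = 0.00772846.
η_I = (∂Q/∂I)·(I/Q) = 0.00772846 × (9575/618.577) = 0.12.

0.12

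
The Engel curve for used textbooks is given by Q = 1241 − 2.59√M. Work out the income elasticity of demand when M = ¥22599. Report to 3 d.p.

At M = 22599: Q = 851.646.
dQ/dM = -2.59/(2√M) = -0.0086144 at this income.
η = (dQ/dM)·(M/Q) = -0.0086144 × (22599/851.646) = -0.229.

-0.229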